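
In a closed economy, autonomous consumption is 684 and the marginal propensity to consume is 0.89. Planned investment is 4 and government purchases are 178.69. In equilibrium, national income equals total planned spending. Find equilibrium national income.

Y = C + I + G = 684 + 0.89Y + 4 + 178.69
Y − 0.89Y = 866.69
0.11Y = 866.69, so Y = 866.69/0.11 = 7879

Y = 7879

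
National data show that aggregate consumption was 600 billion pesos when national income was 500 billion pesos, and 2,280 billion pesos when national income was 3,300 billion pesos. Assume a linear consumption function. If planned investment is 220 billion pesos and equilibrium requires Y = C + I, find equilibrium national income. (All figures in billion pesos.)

Y = 1300

MPC = (2280 − 600)/(3300 − 500) = 1680/2800 = 0.6
a = 600 − 0.6(500) = 300
Equilibrium: Y = 300 + 0.6Y + 220
0.4Y = 520, so Y = 520/0.4 = 1300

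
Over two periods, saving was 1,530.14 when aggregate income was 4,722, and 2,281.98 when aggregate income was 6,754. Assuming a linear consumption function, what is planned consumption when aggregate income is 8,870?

MPS = ΔS/ΔY = (2281.98 − 1530.14)/(6754 − 4722) = 751.84/2032 = 0.37
MPC = 1 − MPS = 0.63
Autonomous saving = 1530.14 − 0.37(4722) = -217, so a = 217
C = 217 + 0.63(8870) = 217 + 5588.1 = 5805.1

C = 5805.1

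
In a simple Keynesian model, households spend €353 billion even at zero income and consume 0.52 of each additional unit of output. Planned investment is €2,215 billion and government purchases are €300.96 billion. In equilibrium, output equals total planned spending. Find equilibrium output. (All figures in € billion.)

Y = C + I + G = 353 + 0.52Y + 2215 + 300.96
Y − 0.52Y = 2868.96
0.48Y = 2868.96, so Y = 2868.96/0.48 = 5977

Y = 5977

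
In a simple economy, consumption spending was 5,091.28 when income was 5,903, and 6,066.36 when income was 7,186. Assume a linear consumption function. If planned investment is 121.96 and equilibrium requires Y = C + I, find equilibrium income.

Y = 3029

MPC = (6066.36 − 5091.28)/(7186 − 5903) = 975.08/1283 = 0.76
a = 5091.28 − 0.76(5903) = 605
Equilibrium: Y = 605 + 0.76Y + 121.96
0.24Y = 726.96, so Y = 726.96/0.24 = 3029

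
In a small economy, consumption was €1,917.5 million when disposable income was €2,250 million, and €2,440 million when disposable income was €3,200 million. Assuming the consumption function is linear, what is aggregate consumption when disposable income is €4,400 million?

C = 3100

MPC = (2440 − 1917.5)/(3200 − 2250) = 522.5/950 = 0.55
a = 1917.5 − 0.55(2250) = 1917.5 − 1237.5 = 680
C = 680 + 0.55(4400) = 680 + 2420 = 3100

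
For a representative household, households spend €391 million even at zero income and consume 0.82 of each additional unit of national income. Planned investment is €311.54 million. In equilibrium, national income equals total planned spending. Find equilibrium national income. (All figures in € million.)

Y = 3903

Y = C + I = 391 + 0.82Y + 311.54
Y − 0.82Y = 702.54
0.18Y = 702.54, so Y = 702.54/0.18 = 3903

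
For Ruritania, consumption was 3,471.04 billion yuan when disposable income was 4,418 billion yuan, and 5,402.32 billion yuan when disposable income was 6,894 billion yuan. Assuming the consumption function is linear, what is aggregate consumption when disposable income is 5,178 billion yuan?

C = 4063.84

MPC = (5402.32 − 3471.04)/(6894 − 4418) = 1931.28/2476 = 0.78
a = 3471.04 − 0.78(4418) = 3471.04 − 3446.04 = 25
C = 25 + 0.78(5178) = 25 + 4038.84 = 4063.84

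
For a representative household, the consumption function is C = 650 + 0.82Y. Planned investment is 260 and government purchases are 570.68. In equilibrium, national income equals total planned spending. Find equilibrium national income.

Y = C + I + G = 650 + 0.82Y + 260 + 570.68
Y − 0.82Y = 1480.68
0.18Y = 1480.68, so Y = 1480.68/0.18 = 8226

Y = 8226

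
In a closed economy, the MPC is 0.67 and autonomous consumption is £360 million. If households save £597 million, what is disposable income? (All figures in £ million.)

Y = 2900

S = Y − C = -360 + 0.33Y
-360 + 0.33Y = 597, so 0.33Y = 957 and Y = 2900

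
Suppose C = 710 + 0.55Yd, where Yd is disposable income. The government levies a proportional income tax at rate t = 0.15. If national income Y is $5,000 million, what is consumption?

C = 3047.5

Yd = (1 − 0.15)(5000) = 0.85(5000) = 4250
C = 710 + 0.55(4250) = 710 + 2337.5 = 3047.5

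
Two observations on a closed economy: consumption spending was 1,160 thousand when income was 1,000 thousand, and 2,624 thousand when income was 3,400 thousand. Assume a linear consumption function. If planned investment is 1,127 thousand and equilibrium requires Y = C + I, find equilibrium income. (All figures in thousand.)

MPC = (2624 − 1160)/(3400 − 1000) = 1464/2400 = 0.61
a = 1160 − 0.61(1000) = 550
Equilibrium: Y = 550 + 0.61Y + 1127
0.39Y = 1677, so Y = 1677/0.39 = 4300

Y = 4300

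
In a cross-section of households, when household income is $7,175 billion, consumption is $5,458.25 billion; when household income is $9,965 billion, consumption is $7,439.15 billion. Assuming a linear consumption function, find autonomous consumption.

a = 364

MPC = ΔC/ΔY = (7439.15 − 5458.25)/(9965 − 7175) = 1980.9/2790 = 0.71
a = C − MPC·Y = 5458.25 − 0.71(7175) = 5458.25 − 5094.25 = 364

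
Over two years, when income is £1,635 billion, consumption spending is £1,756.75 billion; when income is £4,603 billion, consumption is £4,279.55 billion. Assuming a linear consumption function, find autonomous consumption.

a = 367

MPC = ΔC/ΔY = (4279.55 − 1756.75)/(4603 − 1635) = 2522.8/2968 = 0.85
a = C − MPC·Y = 1756.75 − 0.85(1635) = 1756.75 − 1389.75 = 367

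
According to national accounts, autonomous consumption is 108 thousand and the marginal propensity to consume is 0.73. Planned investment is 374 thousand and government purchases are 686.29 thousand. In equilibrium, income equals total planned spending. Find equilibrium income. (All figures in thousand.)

Y = 4327

Y = C + I + G = 108 + 0.73Y + 374 + 686.29
Y − 0.73Y = 1168.29
0.27Y = 1168.29, so Y = 1168.29/0.27 = 4327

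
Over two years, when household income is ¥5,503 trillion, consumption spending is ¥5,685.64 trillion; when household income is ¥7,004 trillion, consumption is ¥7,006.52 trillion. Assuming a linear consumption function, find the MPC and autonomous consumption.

MPC = ΔC/ΔY = (7006.52 − 5685.64)/(7004 − 5503) = 1320.88/1501 = 0.88
a = C − MPC·Y = 5685.64 − 0.88(5503) = 5685.64 − 4842.64 = 843

MPC = 0.88; a = 843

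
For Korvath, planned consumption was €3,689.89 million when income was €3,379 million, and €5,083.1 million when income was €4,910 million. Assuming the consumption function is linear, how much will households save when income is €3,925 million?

MPC = (5083.1 − 3689.89)/(4910 − 3379) = 1393.21/1531 = 0.91
a = 3689.89 − 0.91(3379) = 3689.89 − 3074.89 = 615
C = 615 + 0.91(3925) = 4186.75
S = 3925 − 4186.75 = -261.75

S = -261.75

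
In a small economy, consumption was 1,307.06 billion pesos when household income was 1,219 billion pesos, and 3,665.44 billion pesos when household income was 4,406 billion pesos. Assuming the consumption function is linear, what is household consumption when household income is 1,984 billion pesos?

MPC = (3665.44 − 1307.06)/(4406 − 1219) = 2358.38/3187 = 0.74
a = 1307.06 − 0.74(1219) = 1307.06 − 902.06 = 405
C = 405 + 0.74(1984) = 405 + 1468.16 = 1873.16

C = 1873.16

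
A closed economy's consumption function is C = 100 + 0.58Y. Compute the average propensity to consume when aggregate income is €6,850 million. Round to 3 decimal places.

C = 100 + 0.58(6850) = 4073
APC = C/Y = 4073/6850 = 0.595

APC = 0.595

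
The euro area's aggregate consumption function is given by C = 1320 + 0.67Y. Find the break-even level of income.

At break-even, C = Y: 1320 + 0.67Y = Y
0.33Y = 1320, so Y = 1320/0.33 = 4000

Y = 4000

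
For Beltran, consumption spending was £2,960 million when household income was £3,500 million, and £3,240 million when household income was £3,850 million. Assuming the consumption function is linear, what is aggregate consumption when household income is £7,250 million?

C = 5960

MPC = (3240 − 2960)/(3850 − 3500) = 280/350 = 0.8
a = 2960 − 0.8(3500) = 2960 − 2800 = 160
C = 160 + 0.8(7250) = 160 + 5800 = 5960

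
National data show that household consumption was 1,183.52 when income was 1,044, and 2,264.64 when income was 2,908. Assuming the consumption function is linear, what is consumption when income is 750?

C = 1013

MPC = (2264.64 − 1183.52)/(2908 − 1044) = 1081.12/1864 = 0.58
a = 1183.52 − 0.58(1044) = 1183.52 − 605.52 = 578
C = 578 + 0.58(750) = 578 + 435 = 1013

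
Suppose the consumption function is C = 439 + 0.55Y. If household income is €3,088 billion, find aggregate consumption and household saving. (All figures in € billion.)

C = 2137.4; S = 950.6

C = 439 + 0.55(3088) = 439 + 1698.4 = 2137.4
S = Y − C = 3088 − 2137.4 = 950.6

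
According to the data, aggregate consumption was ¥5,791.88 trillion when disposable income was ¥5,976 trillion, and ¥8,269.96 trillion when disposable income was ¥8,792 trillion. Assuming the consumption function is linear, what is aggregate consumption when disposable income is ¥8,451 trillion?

MPC = (8269.96 − 5791.88)/(8792 − 5976) = 2478.08/2816 = 0.88
a = 5791.88 − 0.88(5976) = 5791.88 − 5258.88 = 533
C = 533 + 0.88(8451) = 533 + 7436.88 = 7969.88

C = 7969.88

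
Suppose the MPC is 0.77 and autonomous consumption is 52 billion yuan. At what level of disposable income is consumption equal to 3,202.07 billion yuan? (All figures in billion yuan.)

52 + 0.77Y = 3202.07
0.77Y = 3150.07, so Y = 3150.07/0.77 = 4091

Y = 4091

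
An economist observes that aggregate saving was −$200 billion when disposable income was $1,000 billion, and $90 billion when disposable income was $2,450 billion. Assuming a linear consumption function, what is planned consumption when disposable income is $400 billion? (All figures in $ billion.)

MPS = ΔS/ΔY = (90 − (-200))/(2450 − 1000) = 290/1450 = 0.2
MPC = 1 − MPS = 0.8
Autonomous saving = -200 − 0.2(1000) = -400, so a = 400
C = 400 + 0.8(400) = 400 + 320 = 720

C = 720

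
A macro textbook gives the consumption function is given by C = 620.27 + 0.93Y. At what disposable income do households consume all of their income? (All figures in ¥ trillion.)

Y = 8861

At break-even, C = Y: 620.27 + 0.93Y = Y
0.07Y = 620.27, so Y = 620.27/0.07 = 8861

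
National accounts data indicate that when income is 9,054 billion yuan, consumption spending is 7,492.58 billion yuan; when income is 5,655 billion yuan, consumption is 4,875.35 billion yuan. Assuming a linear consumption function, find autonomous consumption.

a = 521

MPC = ΔC/ΔY = (7492.58 − 4875.35)/(9054 − 5655) = 2617.23/3399 = 0.77
a = C − MPC·Y = 4875.35 − 0.77(5655) = 4875.35 − 4354.35 = 521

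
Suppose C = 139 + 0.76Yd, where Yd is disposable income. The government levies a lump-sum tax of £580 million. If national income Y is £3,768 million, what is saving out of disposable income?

S = 626.12

Yd = Y − T = 3768 − 580 = 3188
C = 139 + 0.76(3188) = 139 + 2422.88 = 2561.88
S = Yd − C = 3188 − 2561.88 = 626.12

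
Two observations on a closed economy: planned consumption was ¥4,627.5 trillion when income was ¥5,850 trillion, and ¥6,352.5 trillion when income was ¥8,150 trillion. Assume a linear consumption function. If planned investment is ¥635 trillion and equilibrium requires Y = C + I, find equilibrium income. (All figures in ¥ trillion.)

Y = 3500

MPC = (6352.5 − 4627.5)/(8150 − 5850) = 1725/2300 = 0.75
a = 4627.5 − 0.75(5850) = 240
Equilibrium: Y = 240 + 0.75Y + 635
0.25Y = 875, so Y = 875/0.25 = 3500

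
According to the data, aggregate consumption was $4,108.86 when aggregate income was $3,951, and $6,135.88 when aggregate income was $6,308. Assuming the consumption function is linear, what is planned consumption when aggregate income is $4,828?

C = 4863.08

MPC = (6135.88 − 4108.86)/(6308 − 3951) = 2027.02/2357 = 0.86
a = 4108.86 − 0.86(3951) = 4108.86 − 3397.86 = 711
C = 711 + 0.86(4828) = 711 + 4152.08 = 4863.08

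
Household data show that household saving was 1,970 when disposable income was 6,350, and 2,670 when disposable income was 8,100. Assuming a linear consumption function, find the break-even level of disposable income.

Y = 1425

MPS = ΔS/ΔY = (2670 − 1970)/(8100 − 6350) = 700/1750 = 0.4
MPC = 1 − MPS = 0.6
From S(6350) = 1970: −a + 0.4(6350) = 1970, so a = 2540 − 1970 = 570
Break-even (S = 0): Y = a/MPS = 570/0.4 = 1425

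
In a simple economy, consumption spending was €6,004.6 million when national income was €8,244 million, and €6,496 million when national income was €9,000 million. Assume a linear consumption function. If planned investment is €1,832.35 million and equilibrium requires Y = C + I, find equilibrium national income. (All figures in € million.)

MPC = (6496 − 6004.6)/(9000 − 8244) = 491.4/756 = 0.65
a = 6004.6 − 0.65(8244) = 646
Equilibrium: Y = 646 + 0.65Y + 1832.35
0.35Y = 2478.35, so Y = 2478.35/0.35 = 7081

Y = 7081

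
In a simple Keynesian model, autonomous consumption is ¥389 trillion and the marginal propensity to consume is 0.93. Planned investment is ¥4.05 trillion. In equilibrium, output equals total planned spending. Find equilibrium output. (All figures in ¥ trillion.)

Y = C + I = 389 + 0.93Y + 4.05
Y − 0.93Y = 393.05
0.07Y = 393.05, so Y = 393.05/0.07 = 5615

Y = 5615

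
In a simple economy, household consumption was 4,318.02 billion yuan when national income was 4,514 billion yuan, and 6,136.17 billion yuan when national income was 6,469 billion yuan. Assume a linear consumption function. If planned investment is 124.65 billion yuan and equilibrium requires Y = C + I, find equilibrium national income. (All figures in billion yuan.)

Y = 3495

MPC = (6136.17 − 4318.02)/(6469 − 4514) = 1818.15/1955 = 0.93
a = 4318.02 − 0.93(4514) = 120
Equilibrium: Y = 120 + 0.93Y + 124.65
0.07Y = 244.65, so Y = 244.65/0.07 = 3495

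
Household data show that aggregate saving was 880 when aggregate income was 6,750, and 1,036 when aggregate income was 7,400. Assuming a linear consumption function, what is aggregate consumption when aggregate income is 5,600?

MPS = ΔS/ΔY = (1036 − 880)/(7400 − 6750) = 156/650 = 0.24
MPC = 1 − MPS = 0.76
Autonomous saving = 880 − 0.24(6750) = -740, so a = 740
C = 740 + 0.76(5600) = 740 + 4256 = 4996

C = 4996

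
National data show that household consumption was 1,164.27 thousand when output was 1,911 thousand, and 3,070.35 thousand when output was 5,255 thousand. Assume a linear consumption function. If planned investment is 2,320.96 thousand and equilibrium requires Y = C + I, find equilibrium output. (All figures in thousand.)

Y = 5572

MPC = (3070.35 − 1164.27)/(5255 − 1911) = 1906.08/3344 = 0.57
a = 1164.27 − 0.57(1911) = 75
Equilibrium: Y = 75 + 0.57Y + 2320.96
0.43Y = 2395.96, so Y = 2395.96/0.43 = 5572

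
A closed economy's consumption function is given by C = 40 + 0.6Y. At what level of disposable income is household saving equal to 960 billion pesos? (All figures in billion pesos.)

S = Y − C = -40 + 0.4Y
-40 + 0.4Y = 960, so 0.4Y = 1000 and Y = 2500

Y = 2500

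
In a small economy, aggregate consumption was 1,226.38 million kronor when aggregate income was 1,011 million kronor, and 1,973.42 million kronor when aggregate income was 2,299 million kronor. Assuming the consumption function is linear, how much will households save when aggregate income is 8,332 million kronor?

S = 2859.44

MPC = (1973.42 − 1226.38)/(2299 − 1011) = 747.04/1288 = 0.58
a = 1226.38 − 0.58(1011) = 1226.38 − 586.38 = 640
C = 640 + 0.58(8332) = 5472.56
S = 8332 − 5472.56 = 2859.44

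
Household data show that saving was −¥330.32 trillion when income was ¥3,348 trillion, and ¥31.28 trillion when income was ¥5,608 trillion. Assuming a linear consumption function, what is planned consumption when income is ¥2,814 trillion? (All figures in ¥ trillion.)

C = 3229.76

MPS = ΔS/ΔY = (31.28 − (-330.32))/(5608 − 3348) = 361.6/2260 = 0.16
MPC = 1 − MPS = 0.84
Autonomous saving = -330.32 − 0.16(3348) = -866, so a = 866
C = 866 + 0.84(2814) = 866 + 2363.76 = 3229.76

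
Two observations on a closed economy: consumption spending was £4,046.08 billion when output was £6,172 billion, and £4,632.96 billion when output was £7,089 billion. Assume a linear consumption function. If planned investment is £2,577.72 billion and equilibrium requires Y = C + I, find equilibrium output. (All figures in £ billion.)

MPC = (4632.96 − 4046.08)/(7089 − 6172) = 586.88/917 = 0.64
a = 4046.08 − 0.64(6172) = 96
Equilibrium: Y = 96 + 0.64Y + 2577.72
0.36Y = 2673.72, so Y = 2673.72/0.36 = 7427

Y = 7427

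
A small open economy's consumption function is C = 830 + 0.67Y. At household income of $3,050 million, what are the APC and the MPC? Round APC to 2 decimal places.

MPC = 0.67 (the slope of the consumption function)
C = 830 + 0.67(3050) = 2873.5, so APC = 2873.5/3050 = 0.94

APC = 0.94; MPC = 0.67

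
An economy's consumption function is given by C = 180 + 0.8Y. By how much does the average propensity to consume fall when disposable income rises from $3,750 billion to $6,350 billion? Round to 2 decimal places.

ΔAPC = 0.02

At Y = 3750: C = 180 + 0.8(3750) = 3180, APC = 3180/3750 = 0.848
At Y = 6350: C = 5260, APC = 5260/6350 = 0.828
Fall in APC = 0.848 − 0.828 = 0.02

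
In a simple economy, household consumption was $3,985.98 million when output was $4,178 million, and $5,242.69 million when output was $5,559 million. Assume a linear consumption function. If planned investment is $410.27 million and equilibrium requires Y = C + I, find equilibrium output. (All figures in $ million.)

MPC = (5242.69 − 3985.98)/(5559 − 4178) = 1256.71/1381 = 0.91
a = 3985.98 − 0.91(4178) = 184
Equilibrium: Y = 184 + 0.91Y + 410.27
0.09Y = 594.27, so Y = 594.27/0.09 = 6603

Y = 6603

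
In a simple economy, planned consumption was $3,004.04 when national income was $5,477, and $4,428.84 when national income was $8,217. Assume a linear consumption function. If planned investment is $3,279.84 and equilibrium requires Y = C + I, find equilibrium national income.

MPC = (4428.84 − 3004.04)/(8217 − 5477) = 1424.8/2740 = 0.52
a = 3004.04 − 0.52(5477) = 156
Equilibrium: Y = 156 + 0.52Y + 3279.84
0.48Y = 3435.84, so Y = 3435.84/0.48 = 7158

Y = 7158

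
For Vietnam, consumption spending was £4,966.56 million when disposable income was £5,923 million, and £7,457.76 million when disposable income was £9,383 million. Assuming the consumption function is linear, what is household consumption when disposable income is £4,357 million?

MPC = (7457.76 − 4966.56)/(9383 − 5923) = 2491.2/3460 = 0.72
a = 4966.56 − 0.72(5923) = 4966.56 − 4264.56 = 702
C = 702 + 0.72(4357) = 702 + 3137.04 = 3839.04

C = 3839.04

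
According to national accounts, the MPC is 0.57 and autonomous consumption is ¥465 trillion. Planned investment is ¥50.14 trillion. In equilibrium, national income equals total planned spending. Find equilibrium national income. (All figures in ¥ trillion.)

Y = 1198

Y = C + I = 465 + 0.57Y + 50.14
Y − 0.57Y = 515.14
0.43Y = 515.14, so Y = 515.14/0.43 = 1198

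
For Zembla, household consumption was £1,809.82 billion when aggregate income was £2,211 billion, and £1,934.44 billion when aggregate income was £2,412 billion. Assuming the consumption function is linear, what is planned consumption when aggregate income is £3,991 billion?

MPC = (1934.44 − 1809.82)/(2412 − 2211) = 124.62/201 = 0.62
a = 1809.82 − 0.62(2211) = 1809.82 − 1370.82 = 439
C = 439 + 0.62(3991) = 439 + 2474.42 = 2913.42

C = 2913.42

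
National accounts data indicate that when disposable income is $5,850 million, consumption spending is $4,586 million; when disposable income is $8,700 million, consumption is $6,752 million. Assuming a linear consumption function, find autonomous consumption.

MPC = ΔC/ΔY = (6752 − 4586)/(8700 − 5850) = 2166/2850 = 0.76
a = C − MPC·Y = 4586 − 0.76(5850) = 4586 − 4446 = 140

a = 140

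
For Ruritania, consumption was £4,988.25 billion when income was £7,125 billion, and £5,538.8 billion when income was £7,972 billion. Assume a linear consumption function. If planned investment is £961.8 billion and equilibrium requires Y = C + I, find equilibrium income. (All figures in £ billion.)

MPC = (5538.8 − 4988.25)/(7972 − 7125) = 550.55/847 = 0.65
a = 4988.25 − 0.65(7125) = 357
Equilibrium: Y = 357 + 0.65Y + 961.8
0.35Y = 1318.8, so Y = 1318.8/0.35 = 3768

Y = 3768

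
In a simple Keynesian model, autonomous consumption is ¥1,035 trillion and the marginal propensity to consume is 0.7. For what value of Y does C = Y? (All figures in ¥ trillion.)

Y = 3450

At break-even, C = Y: 1035 + 0.7Y = Y
0.3Y = 1035, so Y = 1035/0.3 = 3450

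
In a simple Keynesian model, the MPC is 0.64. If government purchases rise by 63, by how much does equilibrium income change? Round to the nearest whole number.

The multiplier is 1/(1 − MPC) = 1/0.36.
ΔY = 63/0.36 = 175.00 ≈ 175

ΔY ≈ 175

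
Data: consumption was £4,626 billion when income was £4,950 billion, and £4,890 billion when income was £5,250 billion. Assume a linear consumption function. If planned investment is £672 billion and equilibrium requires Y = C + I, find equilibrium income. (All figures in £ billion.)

MPC = (4890 − 4626)/(5250 − 4950) = 264/300 = 0.88
a = 4626 − 0.88(4950) = 270
Equilibrium: Y = 270 + 0.88Y + 672
0.12Y = 942, so Y = 942/0.12 = 7850

Y = 7850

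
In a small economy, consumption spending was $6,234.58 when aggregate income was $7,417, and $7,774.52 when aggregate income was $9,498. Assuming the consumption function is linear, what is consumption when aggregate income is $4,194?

MPC = (7774.52 − 6234.58)/(9498 − 7417) = 1539.94/2081 = 0.74
a = 6234.58 − 0.74(7417) = 6234.58 − 5488.58 = 746
C = 746 + 0.74(4194) = 746 + 3103.56 = 3849.56

C = 3849.56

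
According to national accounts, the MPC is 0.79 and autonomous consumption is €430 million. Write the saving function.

S = Y − C = Y − (430 + 0.79Y) = -430 + (1 − 0.79)Y

S = -430 + 0.21Y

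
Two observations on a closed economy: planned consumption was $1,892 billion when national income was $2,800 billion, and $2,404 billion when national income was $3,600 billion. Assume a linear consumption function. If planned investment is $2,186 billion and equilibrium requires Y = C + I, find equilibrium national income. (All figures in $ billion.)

Y = 6350

MPC = (2404 − 1892)/(3600 − 2800) = 512/800 = 0.64
a = 1892 − 0.64(2800) = 100
Equilibrium: Y = 100 + 0.64Y + 2186
0.36Y = 2286, so Y = 2286/0.36 = 6350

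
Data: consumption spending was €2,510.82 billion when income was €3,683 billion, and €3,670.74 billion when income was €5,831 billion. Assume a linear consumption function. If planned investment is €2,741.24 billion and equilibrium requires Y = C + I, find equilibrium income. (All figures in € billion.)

MPC = (3670.74 − 2510.82)/(5831 − 3683) = 1159.92/2148 = 0.54
a = 2510.82 − 0.54(3683) = 522
Equilibrium: Y = 522 + 0.54Y + 2741.24
0.46Y = 3263.24, so Y = 3263.24/0.46 = 7094

Y = 7094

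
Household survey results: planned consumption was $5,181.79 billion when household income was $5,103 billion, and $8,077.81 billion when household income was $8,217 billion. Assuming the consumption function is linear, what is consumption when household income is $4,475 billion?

MPC = (8077.81 − 5181.79)/(8217 − 5103) = 2896.02/3114 = 0.93
a = 5181.79 − 0.93(5103) = 5181.79 − 4745.79 = 436
C = 436 + 0.93(4475) = 436 + 4161.75 = 4597.75

C = 4597.75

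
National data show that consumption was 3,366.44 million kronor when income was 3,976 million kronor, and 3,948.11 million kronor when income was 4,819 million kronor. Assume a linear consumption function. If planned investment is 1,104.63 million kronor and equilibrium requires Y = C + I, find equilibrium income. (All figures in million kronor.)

Y = 5573

MPC = (3948.11 − 3366.44)/(4819 − 3976) = 581.67/843 = 0.69
a = 3366.44 − 0.69(3976) = 623
Equilibrium: Y = 623 + 0.69Y + 1104.63
0.31Y = 1727.63, so Y = 1727.63/0.31 = 5573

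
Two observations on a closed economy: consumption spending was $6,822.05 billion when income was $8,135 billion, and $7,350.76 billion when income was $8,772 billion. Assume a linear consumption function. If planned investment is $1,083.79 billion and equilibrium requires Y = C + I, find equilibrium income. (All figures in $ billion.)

Y = 6787

MPC = (7350.76 − 6822.05)/(8772 − 8135) = 528.71/637 = 0.83
a = 6822.05 − 0.83(8135) = 70
Equilibrium: Y = 70 + 0.83Y + 1083.79
0.17Y = 1153.79, so Y = 1153.79/0.17 = 6787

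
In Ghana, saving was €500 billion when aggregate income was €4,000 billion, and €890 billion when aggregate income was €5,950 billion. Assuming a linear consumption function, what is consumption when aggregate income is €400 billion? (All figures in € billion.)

C = 620

MPS = ΔS/ΔY = (890 − 500)/(5950 − 4000) = 390/1950 = 0.2
MPC = 1 − MPS = 0.8
Autonomous saving = 500 − 0.2(4000) = -300, so a = 300
C = 300 + 0.8(400) = 300 + 320 = 620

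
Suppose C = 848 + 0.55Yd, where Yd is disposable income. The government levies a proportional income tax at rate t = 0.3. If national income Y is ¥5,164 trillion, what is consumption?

Yd = (1 − 0.3)(5164) = 0.7(5164) = 3614.8
C = 848 + 0.55(3614.8) = 848 + 1988.14 = 2836.14

C = 2836.14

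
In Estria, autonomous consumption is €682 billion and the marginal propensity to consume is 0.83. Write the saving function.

S = -682 + 0.17Y

S = Y − C = Y − (682 + 0.83Y) = -682 + (1 − 0.83)Y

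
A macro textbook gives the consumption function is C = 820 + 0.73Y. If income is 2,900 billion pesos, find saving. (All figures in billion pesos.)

C = 820 + 0.73(2900) = 820 + 2117 = 2937
S = Y − C = 2900 − 2937 = -37

S = -37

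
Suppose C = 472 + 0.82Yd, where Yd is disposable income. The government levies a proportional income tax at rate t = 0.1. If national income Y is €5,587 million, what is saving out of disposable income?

Yd = (1 − 0.1)(5587) = 0.9(5587) = 5028.3
C = 472 + 0.82(5028.3) = 472 + 4123.206 = 4595.206
S = Yd − C = 5028.3 − 4595.206 = 433.094

S = 433.094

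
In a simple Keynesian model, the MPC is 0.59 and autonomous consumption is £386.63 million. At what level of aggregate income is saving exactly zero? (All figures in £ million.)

Y = 943

At break-even, C = Y: 386.63 + 0.59Y = Y
0.41Y = 386.63, so Y = 386.63/0.41 = 943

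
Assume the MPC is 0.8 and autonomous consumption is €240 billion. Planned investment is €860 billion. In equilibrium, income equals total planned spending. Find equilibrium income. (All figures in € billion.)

Y = 5500

Y = C + I = 240 + 0.8Y + 860
Y − 0.8Y = 1100
0.2Y = 1100, so Y = 1100/0.2 = 5500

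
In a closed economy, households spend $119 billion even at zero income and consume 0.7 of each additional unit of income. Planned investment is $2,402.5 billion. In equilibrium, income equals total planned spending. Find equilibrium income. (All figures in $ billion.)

Y = C + I = 119 + 0.7Y + 2402.5
Y − 0.7Y = 2521.5
0.3Y = 2521.5, so Y = 2521.5/0.3 = 8405

Y = 8405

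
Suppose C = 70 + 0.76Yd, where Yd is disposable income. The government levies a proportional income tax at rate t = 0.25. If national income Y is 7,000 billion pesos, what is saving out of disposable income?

S = 1190

Yd = (1 − 0.25)(7000) = 0.75(7000) = 5250
C = 70 + 0.76(5250) = 70 + 3990 = 4060
S = Yd − C = 5250 − 4060 = 1190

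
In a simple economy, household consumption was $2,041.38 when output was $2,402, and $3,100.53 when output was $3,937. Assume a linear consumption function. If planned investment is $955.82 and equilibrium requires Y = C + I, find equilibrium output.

Y = 4322

MPC = (3100.53 − 2041.38)/(3937 − 2402) = 1059.15/1535 = 0.69
a = 2041.38 − 0.69(2402) = 384
Equilibrium: Y = 384 + 0.69Y + 955.82
0.31Y = 1339.82, so Y = 1339.82/0.31 = 4322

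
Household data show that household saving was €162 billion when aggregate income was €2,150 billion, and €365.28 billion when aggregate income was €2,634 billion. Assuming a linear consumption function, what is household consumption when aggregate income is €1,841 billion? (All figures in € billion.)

MPS = ΔS/ΔY = (365.28 − 162)/(2634 − 2150) = 203.28/484 = 0.42
MPC = 1 − MPS = 0.58
Autonomous saving = 162 − 0.42(2150) = -741, so a = 741
C = 741 + 0.58(1841) = 741 + 1067.78 = 1808.78

C = 1808.78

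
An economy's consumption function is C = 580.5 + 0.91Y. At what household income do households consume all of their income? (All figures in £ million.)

Y = 6450

At break-even, C = Y: 580.5 + 0.91Y = Y
0.09Y = 580.5, so Y = 580.5/0.09 = 6450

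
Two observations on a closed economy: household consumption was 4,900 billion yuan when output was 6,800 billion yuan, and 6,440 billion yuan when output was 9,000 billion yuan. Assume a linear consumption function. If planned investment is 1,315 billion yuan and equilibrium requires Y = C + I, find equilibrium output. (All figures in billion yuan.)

MPC = (6440 − 4900)/(9000 − 6800) = 1540/2200 = 0.7
a = 4900 − 0.7(6800) = 140
Equilibrium: Y = 140 + 0.7Y + 1315
0.3Y = 1455, so Y = 1455/0.3 = 4850

Y = 4850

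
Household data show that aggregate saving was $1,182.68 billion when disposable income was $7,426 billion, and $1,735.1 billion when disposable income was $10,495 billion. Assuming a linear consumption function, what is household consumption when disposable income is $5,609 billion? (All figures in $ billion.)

MPS = ΔS/ΔY = (1735.1 − 1182.68)/(10495 − 7426) = 552.42/3069 = 0.18
MPC = 1 − MPS = 0.82
Autonomous saving = 1182.68 − 0.18(7426) = -154, so a = 154
C = 154 + 0.82(5609) = 154 + 4599.38 = 4753.38

C = 4753.38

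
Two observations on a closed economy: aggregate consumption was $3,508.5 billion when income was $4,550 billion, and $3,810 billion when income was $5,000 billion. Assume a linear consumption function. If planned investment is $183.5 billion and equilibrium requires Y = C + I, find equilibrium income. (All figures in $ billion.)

Y = 1950

MPC = (3810 − 3508.5)/(5000 − 4550) = 301.5/450 = 0.67
a = 3508.5 − 0.67(4550) = 460
Equilibrium: Y = 460 + 0.67Y + 183.5
0.33Y = 643.5, so Y = 643.5/0.33 = 1950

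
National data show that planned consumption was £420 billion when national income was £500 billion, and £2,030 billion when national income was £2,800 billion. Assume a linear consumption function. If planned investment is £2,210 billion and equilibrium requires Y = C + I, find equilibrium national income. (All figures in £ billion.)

Y = 7600

MPC = (2030 − 420)/(2800 − 500) = 1610/2300 = 0.7
a = 420 − 0.7(500) = 70
Equilibrium: Y = 70 + 0.7Y + 2210
0.3Y = 2280, so Y = 2280/0.3 = 7600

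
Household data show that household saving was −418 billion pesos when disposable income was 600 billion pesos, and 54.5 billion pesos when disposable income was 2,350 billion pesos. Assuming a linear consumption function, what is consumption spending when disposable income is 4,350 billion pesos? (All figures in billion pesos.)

C = 3755.5

MPS = ΔS/ΔY = (54.5 − (-418))/(2350 − 600) = 472.5/1750 = 0.27
MPC = 1 − MPS = 0.73
Autonomous saving = -418 − 0.27(600) = -580, so a = 580
C = 580 + 0.73(4350) = 580 + 3175.5 = 3755.5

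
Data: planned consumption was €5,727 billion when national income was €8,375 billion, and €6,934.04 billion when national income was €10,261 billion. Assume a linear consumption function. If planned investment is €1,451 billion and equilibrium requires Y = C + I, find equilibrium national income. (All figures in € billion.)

Y = 5050

MPC = (6934.04 − 5727)/(10261 − 8375) = 1207.04/1886 = 0.64
a = 5727 − 0.64(8375) = 367
Equilibrium: Y = 367 + 0.64Y + 1451
0.36Y = 1818, so Y = 1818/0.36 = 5050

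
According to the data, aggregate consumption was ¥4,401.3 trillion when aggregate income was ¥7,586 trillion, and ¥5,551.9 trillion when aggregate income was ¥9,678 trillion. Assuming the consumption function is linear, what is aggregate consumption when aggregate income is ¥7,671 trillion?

C = 4448.05

MPC = (5551.9 − 4401.3)/(9678 − 7586) = 1150.6/2092 = 0.55
a = 4401.3 − 0.55(7586) = 4401.3 − 4172.3 = 229
C = 229 + 0.55(7671) = 229 + 4219.05 = 4448.05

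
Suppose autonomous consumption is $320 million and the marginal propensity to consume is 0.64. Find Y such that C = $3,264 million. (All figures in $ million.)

Y = 4600

320 + 0.64Y = 3264
0.64Y = 2944, so Y = 2944/0.64 = 4600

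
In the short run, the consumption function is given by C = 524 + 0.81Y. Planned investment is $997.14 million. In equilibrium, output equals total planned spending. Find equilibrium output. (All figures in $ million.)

Y = 8006

Y = C + I = 524 + 0.81Y + 997.14
Y − 0.81Y = 1521.14
0.19Y = 1521.14, so Y = 1521.14/0.19 = 8006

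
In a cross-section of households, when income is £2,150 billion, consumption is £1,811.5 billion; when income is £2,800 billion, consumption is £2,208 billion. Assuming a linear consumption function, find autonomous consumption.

MPC = ΔC/ΔY = (2208 − 1811.5)/(2800 − 2150) = 396.5/650 = 0.61
a = C − MPC·Y = 1811.5 − 0.61(2150) = 1811.5 − 1311.5 = 500

a = 500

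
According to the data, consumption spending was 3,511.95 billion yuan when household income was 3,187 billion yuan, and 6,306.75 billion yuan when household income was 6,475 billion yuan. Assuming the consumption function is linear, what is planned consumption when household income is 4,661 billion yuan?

C = 4764.85

MPC = (6306.75 − 3511.95)/(6475 − 3187) = 2794.8/3288 = 0.85
a = 3511.95 − 0.85(3187) = 3511.95 − 2708.95 = 803
C = 803 + 0.85(4661) = 803 + 3961.85 = 4764.85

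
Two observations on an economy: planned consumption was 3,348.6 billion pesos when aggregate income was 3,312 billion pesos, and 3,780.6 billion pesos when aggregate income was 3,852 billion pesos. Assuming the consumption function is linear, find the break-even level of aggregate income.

MPC = (3780.6 − 3348.6)/(3852 − 3312) = 432/540 = 0.8
a = 3348.6 − 0.8(3312) = 3348.6 − 2649.6 = 699
Break-even: Y = a/(1−MPC) = 699/0.2 = 3495

Y = 3495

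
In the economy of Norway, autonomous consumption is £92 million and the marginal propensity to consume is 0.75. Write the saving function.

S = Y − C = Y − (92 + 0.75Y) = -92 + (1 − 0.75)Y

S = -92 + 0.25Y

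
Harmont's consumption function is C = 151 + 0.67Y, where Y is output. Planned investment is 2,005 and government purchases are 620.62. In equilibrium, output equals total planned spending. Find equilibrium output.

Y = 8414

Y = C + I + G = 151 + 0.67Y + 2005 + 620.62
Y − 0.67Y = 2776.62
0.33Y = 2776.62, so Y = 2776.62/0.33 = 8414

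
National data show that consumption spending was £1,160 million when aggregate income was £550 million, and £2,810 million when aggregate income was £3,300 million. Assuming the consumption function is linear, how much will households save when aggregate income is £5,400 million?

S = 1330

MPC = (2810 − 1160)/(3300 − 550) = 1650/2750 = 0.6
a = 1160 − 0.6(550) = 1160 − 330 = 830
C = 830 + 0.6(5400) = 4070
S = 5400 − 4070 = 1330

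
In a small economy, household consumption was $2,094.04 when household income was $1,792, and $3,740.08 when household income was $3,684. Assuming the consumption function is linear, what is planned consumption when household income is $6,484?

C = 6176.08

MPC = (3740.08 − 2094.04)/(3684 − 1792) = 1646.04/1892 = 0.87
a = 2094.04 − 0.87(1792) = 2094.04 − 1559.04 = 535
C = 535 + 0.87(6484) = 535 + 5641.08 = 6176.08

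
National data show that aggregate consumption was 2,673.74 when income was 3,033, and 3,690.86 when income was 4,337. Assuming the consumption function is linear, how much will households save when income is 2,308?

S = 199.76

MPC = (3690.86 − 2673.74)/(4337 − 3033) = 1017.12/1304 = 0.78
a = 2673.74 − 0.78(3033) = 2673.74 − 2365.74 = 308
C = 308 + 0.78(2308) = 2108.24
S = 2308 − 2108.24 = 199.76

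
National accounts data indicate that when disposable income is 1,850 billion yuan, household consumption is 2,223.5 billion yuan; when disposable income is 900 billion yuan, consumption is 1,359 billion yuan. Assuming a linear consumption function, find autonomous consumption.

MPC = ΔC/ΔY = (2223.5 − 1359)/(1850 − 900) = 864.5/950 = 0.91
a = C − MPC·Y = 1359 − 0.91(900) = 1359 − 819 = 540

a = 540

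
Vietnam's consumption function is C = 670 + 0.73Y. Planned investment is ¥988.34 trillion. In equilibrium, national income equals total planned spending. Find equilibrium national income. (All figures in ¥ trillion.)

Y = 6142

Y = C + I = 670 + 0.73Y + 988.34
Y − 0.73Y = 1658.34
0.27Y = 1658.34, so Y = 1658.34/0.27 = 6142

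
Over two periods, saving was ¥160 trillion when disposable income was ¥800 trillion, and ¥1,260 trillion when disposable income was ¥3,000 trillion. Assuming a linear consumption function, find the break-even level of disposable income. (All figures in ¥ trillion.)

MPS = ΔS/ΔY = (1260 − 160)/(3000 − 800) = 1100/2200 = 0.5
MPC = 1 − MPS = 0.5
From S(800) = 160: −a + 0.5(800) = 160, so a = 400 − 160 = 240
Break-even (S = 0): Y = a/MPS = 240/0.5 = 480

Y = 480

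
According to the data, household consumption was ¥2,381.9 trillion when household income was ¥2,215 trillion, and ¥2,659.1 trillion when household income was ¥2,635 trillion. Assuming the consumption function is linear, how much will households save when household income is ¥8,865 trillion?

S = 2094.1

MPC = (2659.1 − 2381.9)/(2635 − 2215) = 277.2/420 = 0.66
a = 2381.9 − 0.66(2215) = 2381.9 − 1461.9 = 920
C = 920 + 0.66(8865) = 6770.9
S = 8865 − 6770.9 = 2094.1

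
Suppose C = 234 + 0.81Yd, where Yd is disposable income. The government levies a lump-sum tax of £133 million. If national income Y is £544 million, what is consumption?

Yd = Y − T = 544 − 133 = 411
C = 234 + 0.81(411) = 234 + 332.91 = 566.91

C = 566.91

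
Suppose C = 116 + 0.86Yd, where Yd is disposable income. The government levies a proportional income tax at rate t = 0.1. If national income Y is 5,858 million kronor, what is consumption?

Yd = (1 − 0.1)(5858) = 0.9(5858) = 5272.2
C = 116 + 0.86(5272.2) = 116 + 4534.092 = 4650.092

C = 4650.092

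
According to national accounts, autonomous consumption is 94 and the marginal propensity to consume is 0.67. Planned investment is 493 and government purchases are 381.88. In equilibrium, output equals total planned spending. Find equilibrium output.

Y = 2936

Y = C + I + G = 94 + 0.67Y + 493 + 381.88
Y − 0.67Y = 968.88
0.33Y = 968.88, so Y = 968.88/0.33 = 2936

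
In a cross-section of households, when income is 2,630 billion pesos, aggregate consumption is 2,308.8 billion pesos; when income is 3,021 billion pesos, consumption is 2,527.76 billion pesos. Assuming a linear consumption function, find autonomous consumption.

MPC = ΔC/ΔY = (2527.76 − 2308.8)/(3021 − 2630) = 218.96/391 = 0.56
a = C − MPC·Y = 2308.8 − 0.56(2630) = 2308.8 − 1472.8 = 836

a = 836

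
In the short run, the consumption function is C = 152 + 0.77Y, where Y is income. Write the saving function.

S = Y − C = Y − (152 + 0.77Y) = -152 + (1 − 0.77)Y

S = -152 + 0.23Y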